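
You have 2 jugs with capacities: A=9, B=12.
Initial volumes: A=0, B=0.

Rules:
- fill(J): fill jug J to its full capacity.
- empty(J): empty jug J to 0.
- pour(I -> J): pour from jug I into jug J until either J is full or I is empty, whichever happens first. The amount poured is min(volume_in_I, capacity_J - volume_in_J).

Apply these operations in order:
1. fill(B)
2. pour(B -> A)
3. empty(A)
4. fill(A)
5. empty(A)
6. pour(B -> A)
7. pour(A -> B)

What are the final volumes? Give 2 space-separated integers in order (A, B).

Answer: 0 3

Derivation:
Step 1: fill(B) -> (A=0 B=12)
Step 2: pour(B -> A) -> (A=9 B=3)
Step 3: empty(A) -> (A=0 B=3)
Step 4: fill(A) -> (A=9 B=3)
Step 5: empty(A) -> (A=0 B=3)
Step 6: pour(B -> A) -> (A=3 B=0)
Step 7: pour(A -> B) -> (A=0 B=3)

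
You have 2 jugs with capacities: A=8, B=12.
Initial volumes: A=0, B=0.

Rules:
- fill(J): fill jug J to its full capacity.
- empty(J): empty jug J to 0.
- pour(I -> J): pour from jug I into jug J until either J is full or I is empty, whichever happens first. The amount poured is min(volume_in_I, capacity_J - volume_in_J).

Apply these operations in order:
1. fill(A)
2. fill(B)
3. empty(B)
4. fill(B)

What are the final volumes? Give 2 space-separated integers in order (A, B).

Step 1: fill(A) -> (A=8 B=0)
Step 2: fill(B) -> (A=8 B=12)
Step 3: empty(B) -> (A=8 B=0)
Step 4: fill(B) -> (A=8 B=12)

Answer: 8 12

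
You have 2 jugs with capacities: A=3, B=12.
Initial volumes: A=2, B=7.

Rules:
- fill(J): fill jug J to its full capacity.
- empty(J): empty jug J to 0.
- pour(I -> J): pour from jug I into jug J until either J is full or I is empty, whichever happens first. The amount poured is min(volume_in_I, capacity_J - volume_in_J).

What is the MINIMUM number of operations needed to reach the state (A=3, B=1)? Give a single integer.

BFS from (A=2, B=7). One shortest path:
  1. empty(A) -> (A=0 B=7)
  2. pour(B -> A) -> (A=3 B=4)
  3. empty(A) -> (A=0 B=4)
  4. pour(B -> A) -> (A=3 B=1)
Reached target in 4 moves.

Answer: 4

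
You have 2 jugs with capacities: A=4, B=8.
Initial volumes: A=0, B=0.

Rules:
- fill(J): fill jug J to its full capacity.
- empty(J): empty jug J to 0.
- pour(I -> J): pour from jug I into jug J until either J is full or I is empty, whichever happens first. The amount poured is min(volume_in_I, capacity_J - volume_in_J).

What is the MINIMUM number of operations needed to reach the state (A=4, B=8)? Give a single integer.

BFS from (A=0, B=0). One shortest path:
  1. fill(A) -> (A=4 B=0)
  2. fill(B) -> (A=4 B=8)
Reached target in 2 moves.

Answer: 2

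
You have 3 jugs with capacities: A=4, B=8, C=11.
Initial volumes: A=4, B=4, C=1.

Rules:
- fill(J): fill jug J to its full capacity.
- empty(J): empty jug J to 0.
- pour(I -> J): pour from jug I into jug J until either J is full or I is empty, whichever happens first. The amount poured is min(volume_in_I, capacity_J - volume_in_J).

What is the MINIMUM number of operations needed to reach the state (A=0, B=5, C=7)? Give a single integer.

BFS from (A=4, B=4, C=1). One shortest path:
  1. empty(A) -> (A=0 B=4 C=1)
  2. pour(C -> B) -> (A=0 B=5 C=0)
  3. fill(C) -> (A=0 B=5 C=11)
  4. pour(C -> A) -> (A=4 B=5 C=7)
  5. empty(A) -> (A=0 B=5 C=7)
Reached target in 5 moves.

Answer: 5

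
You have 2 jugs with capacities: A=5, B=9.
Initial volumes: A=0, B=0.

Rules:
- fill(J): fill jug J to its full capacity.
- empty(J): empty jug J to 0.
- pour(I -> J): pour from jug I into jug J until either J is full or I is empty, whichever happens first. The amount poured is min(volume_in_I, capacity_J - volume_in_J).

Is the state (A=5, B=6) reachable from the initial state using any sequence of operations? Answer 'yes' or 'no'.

Answer: yes

Derivation:
BFS from (A=0, B=0):
  1. fill(A) -> (A=5 B=0)
  2. pour(A -> B) -> (A=0 B=5)
  3. fill(A) -> (A=5 B=5)
  4. pour(A -> B) -> (A=1 B=9)
  5. empty(B) -> (A=1 B=0)
  6. pour(A -> B) -> (A=0 B=1)
  7. fill(A) -> (A=5 B=1)
  8. pour(A -> B) -> (A=0 B=6)
  9. fill(A) -> (A=5 B=6)
Target reached → yes.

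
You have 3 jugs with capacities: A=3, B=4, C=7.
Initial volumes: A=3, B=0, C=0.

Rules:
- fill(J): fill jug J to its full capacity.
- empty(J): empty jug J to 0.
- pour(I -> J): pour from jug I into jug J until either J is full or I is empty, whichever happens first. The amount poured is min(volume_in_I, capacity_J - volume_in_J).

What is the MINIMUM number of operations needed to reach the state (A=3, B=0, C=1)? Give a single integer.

BFS from (A=3, B=0, C=0). One shortest path:
  1. empty(A) -> (A=0 B=0 C=0)
  2. fill(B) -> (A=0 B=4 C=0)
  3. pour(B -> A) -> (A=3 B=1 C=0)
  4. pour(B -> C) -> (A=3 B=0 C=1)
Reached target in 4 moves.

Answer: 4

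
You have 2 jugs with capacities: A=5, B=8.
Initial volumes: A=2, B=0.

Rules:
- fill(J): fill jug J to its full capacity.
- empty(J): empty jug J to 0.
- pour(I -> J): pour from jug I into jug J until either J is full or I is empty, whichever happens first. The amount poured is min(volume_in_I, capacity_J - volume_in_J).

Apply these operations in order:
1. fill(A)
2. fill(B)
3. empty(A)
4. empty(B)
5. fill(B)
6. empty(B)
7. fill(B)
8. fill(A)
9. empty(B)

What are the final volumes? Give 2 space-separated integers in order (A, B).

Answer: 5 0

Derivation:
Step 1: fill(A) -> (A=5 B=0)
Step 2: fill(B) -> (A=5 B=8)
Step 3: empty(A) -> (A=0 B=8)
Step 4: empty(B) -> (A=0 B=0)
Step 5: fill(B) -> (A=0 B=8)
Step 6: empty(B) -> (A=0 B=0)
Step 7: fill(B) -> (A=0 B=8)
Step 8: fill(A) -> (A=5 B=8)
Step 9: empty(B) -> (A=5 B=0)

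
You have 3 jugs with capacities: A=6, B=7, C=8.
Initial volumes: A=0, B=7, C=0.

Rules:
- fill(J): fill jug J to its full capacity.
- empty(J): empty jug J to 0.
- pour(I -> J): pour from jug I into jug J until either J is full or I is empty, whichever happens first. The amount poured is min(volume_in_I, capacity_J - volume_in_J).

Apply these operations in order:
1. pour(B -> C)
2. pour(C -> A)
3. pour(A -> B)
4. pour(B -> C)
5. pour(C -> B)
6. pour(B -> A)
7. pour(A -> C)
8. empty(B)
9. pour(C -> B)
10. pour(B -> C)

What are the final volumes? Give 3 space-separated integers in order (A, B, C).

Step 1: pour(B -> C) -> (A=0 B=0 C=7)
Step 2: pour(C -> A) -> (A=6 B=0 C=1)
Step 3: pour(A -> B) -> (A=0 B=6 C=1)
Step 4: pour(B -> C) -> (A=0 B=0 C=7)
Step 5: pour(C -> B) -> (A=0 B=7 C=0)
Step 6: pour(B -> A) -> (A=6 B=1 C=0)
Step 7: pour(A -> C) -> (A=0 B=1 C=6)
Step 8: empty(B) -> (A=0 B=0 C=6)
Step 9: pour(C -> B) -> (A=0 B=6 C=0)
Step 10: pour(B -> C) -> (A=0 B=0 C=6)

Answer: 0 0 6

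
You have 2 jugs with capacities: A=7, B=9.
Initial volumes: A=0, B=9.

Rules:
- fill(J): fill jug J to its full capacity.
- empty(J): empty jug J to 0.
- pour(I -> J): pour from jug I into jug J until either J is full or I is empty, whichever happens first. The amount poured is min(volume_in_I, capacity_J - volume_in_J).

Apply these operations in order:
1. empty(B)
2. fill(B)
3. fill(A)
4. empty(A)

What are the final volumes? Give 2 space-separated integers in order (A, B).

Answer: 0 9

Derivation:
Step 1: empty(B) -> (A=0 B=0)
Step 2: fill(B) -> (A=0 B=9)
Step 3: fill(A) -> (A=7 B=9)
Step 4: empty(A) -> (A=0 B=9)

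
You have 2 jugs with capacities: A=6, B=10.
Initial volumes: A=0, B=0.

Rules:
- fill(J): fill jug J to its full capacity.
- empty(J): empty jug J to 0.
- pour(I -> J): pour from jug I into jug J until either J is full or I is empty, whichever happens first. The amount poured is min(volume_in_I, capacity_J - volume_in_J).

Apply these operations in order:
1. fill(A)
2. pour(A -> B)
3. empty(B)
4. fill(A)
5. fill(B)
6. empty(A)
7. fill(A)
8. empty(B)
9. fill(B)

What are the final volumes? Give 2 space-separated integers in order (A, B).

Step 1: fill(A) -> (A=6 B=0)
Step 2: pour(A -> B) -> (A=0 B=6)
Step 3: empty(B) -> (A=0 B=0)
Step 4: fill(A) -> (A=6 B=0)
Step 5: fill(B) -> (A=6 B=10)
Step 6: empty(A) -> (A=0 B=10)
Step 7: fill(A) -> (A=6 B=10)
Step 8: empty(B) -> (A=6 B=0)
Step 9: fill(B) -> (A=6 B=10)

Answer: 6 10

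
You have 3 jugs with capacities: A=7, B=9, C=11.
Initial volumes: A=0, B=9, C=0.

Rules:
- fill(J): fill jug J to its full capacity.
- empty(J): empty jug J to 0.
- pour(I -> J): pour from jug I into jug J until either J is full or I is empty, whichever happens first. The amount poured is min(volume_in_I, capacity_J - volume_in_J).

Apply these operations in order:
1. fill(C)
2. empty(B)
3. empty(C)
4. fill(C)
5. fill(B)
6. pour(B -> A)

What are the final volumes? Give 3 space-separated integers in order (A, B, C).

Step 1: fill(C) -> (A=0 B=9 C=11)
Step 2: empty(B) -> (A=0 B=0 C=11)
Step 3: empty(C) -> (A=0 B=0 C=0)
Step 4: fill(C) -> (A=0 B=0 C=11)
Step 5: fill(B) -> (A=0 B=9 C=11)
Step 6: pour(B -> A) -> (A=7 B=2 C=11)

Answer: 7 2 11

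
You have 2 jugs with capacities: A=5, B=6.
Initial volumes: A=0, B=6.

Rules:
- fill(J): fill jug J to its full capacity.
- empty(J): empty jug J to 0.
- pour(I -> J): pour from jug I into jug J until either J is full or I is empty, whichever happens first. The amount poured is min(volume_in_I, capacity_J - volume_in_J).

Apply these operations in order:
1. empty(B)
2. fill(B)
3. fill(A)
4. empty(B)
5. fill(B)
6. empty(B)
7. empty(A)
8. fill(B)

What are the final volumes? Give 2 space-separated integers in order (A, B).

Step 1: empty(B) -> (A=0 B=0)
Step 2: fill(B) -> (A=0 B=6)
Step 3: fill(A) -> (A=5 B=6)
Step 4: empty(B) -> (A=5 B=0)
Step 5: fill(B) -> (A=5 B=6)
Step 6: empty(B) -> (A=5 B=0)
Step 7: empty(A) -> (A=0 B=0)
Step 8: fill(B) -> (A=0 B=6)

Answer: 0 6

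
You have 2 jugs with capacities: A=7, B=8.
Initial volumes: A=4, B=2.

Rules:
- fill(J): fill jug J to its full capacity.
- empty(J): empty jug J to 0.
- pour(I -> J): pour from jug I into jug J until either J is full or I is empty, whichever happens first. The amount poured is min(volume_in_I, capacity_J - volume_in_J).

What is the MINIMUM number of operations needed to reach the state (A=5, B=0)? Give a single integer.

Answer: 4

Derivation:
BFS from (A=4, B=2). One shortest path:
  1. fill(B) -> (A=4 B=8)
  2. pour(B -> A) -> (A=7 B=5)
  3. empty(A) -> (A=0 B=5)
  4. pour(B -> A) -> (A=5 B=0)
Reached target in 4 moves.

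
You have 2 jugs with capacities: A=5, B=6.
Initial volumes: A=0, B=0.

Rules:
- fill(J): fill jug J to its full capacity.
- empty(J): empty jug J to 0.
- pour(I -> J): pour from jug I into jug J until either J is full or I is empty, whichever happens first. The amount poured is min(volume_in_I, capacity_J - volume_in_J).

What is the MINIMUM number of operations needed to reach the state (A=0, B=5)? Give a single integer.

BFS from (A=0, B=0). One shortest path:
  1. fill(A) -> (A=5 B=0)
  2. pour(A -> B) -> (A=0 B=5)
Reached target in 2 moves.

Answer: 2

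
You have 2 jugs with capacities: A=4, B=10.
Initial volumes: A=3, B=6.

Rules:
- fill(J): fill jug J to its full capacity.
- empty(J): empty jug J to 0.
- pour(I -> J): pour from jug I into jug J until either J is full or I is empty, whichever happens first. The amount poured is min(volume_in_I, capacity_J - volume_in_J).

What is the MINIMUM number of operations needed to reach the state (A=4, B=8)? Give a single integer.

Answer: 6

Derivation:
BFS from (A=3, B=6). One shortest path:
  1. fill(A) -> (A=4 B=6)
  2. empty(B) -> (A=4 B=0)
  3. pour(A -> B) -> (A=0 B=4)
  4. fill(A) -> (A=4 B=4)
  5. pour(A -> B) -> (A=0 B=8)
  6. fill(A) -> (A=4 B=8)
Reached target in 6 moves.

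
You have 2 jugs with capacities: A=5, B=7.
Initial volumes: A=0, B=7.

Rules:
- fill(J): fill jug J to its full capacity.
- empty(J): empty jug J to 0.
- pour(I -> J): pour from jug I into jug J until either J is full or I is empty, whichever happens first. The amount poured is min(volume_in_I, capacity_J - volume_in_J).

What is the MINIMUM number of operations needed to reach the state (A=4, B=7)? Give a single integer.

BFS from (A=0, B=7). One shortest path:
  1. pour(B -> A) -> (A=5 B=2)
  2. empty(A) -> (A=0 B=2)
  3. pour(B -> A) -> (A=2 B=0)
  4. fill(B) -> (A=2 B=7)
  5. pour(B -> A) -> (A=5 B=4)
  6. empty(A) -> (A=0 B=4)
  7. pour(B -> A) -> (A=4 B=0)
  8. fill(B) -> (A=4 B=7)
Reached target in 8 moves.

Answer: 8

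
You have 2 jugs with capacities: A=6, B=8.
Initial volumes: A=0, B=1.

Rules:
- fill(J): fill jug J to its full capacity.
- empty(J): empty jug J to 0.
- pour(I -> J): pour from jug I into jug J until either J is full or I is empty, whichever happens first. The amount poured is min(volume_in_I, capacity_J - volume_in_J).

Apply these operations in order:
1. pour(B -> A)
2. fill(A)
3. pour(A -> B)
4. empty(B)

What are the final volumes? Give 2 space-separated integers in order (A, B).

Answer: 0 0

Derivation:
Step 1: pour(B -> A) -> (A=1 B=0)
Step 2: fill(A) -> (A=6 B=0)
Step 3: pour(A -> B) -> (A=0 B=6)
Step 4: empty(B) -> (A=0 B=0)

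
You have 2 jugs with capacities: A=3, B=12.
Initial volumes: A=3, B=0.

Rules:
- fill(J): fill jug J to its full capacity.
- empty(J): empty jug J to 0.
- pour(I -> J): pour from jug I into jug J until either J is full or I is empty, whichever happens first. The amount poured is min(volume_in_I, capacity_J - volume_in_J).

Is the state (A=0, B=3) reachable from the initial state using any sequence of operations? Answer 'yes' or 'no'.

BFS from (A=3, B=0):
  1. pour(A -> B) -> (A=0 B=3)
Target reached → yes.

Answer: yes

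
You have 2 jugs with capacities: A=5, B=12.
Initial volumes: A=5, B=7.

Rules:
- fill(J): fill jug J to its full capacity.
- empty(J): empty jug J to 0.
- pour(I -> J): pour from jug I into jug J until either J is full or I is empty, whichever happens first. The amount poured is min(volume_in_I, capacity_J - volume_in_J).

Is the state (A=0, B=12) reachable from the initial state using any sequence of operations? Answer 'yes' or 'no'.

Answer: yes

Derivation:
BFS from (A=5, B=7):
  1. pour(A -> B) -> (A=0 B=12)
Target reached → yes.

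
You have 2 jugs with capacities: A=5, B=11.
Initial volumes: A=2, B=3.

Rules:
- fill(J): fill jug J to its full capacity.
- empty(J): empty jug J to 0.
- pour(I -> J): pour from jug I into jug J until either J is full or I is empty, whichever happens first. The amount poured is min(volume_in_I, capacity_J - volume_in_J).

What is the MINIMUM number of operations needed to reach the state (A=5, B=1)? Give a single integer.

BFS from (A=2, B=3). One shortest path:
  1. empty(A) -> (A=0 B=3)
  2. fill(B) -> (A=0 B=11)
  3. pour(B -> A) -> (A=5 B=6)
  4. empty(A) -> (A=0 B=6)
  5. pour(B -> A) -> (A=5 B=1)
Reached target in 5 moves.

Answer: 5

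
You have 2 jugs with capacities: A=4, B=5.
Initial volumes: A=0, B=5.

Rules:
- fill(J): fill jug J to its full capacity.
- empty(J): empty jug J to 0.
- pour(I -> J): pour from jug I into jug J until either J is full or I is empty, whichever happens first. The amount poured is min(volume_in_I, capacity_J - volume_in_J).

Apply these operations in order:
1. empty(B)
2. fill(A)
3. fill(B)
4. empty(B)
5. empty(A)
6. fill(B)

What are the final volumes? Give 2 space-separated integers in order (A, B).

Answer: 0 5

Derivation:
Step 1: empty(B) -> (A=0 B=0)
Step 2: fill(A) -> (A=4 B=0)
Step 3: fill(B) -> (A=4 B=5)
Step 4: empty(B) -> (A=4 B=0)
Step 5: empty(A) -> (A=0 B=0)
Step 6: fill(B) -> (A=0 B=5)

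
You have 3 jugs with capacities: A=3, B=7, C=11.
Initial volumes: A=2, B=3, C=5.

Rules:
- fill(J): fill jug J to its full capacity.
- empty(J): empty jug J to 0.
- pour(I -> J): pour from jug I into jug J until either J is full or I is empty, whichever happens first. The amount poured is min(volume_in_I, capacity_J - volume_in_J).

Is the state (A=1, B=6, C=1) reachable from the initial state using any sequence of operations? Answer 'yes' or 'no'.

BFS explored all 265 reachable states.
Reachable set includes: (0,0,0), (0,0,1), (0,0,2), (0,0,3), (0,0,4), (0,0,5), (0,0,6), (0,0,7), (0,0,8), (0,0,9), (0,0,10), (0,0,11) ...
Target (A=1, B=6, C=1) not in reachable set → no.

Answer: no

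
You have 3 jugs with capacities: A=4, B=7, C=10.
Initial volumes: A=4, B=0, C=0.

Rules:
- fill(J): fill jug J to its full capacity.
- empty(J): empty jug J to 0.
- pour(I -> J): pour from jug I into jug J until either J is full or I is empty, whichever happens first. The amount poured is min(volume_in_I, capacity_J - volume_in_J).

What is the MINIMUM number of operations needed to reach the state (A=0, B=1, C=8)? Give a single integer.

Answer: 8

Derivation:
BFS from (A=4, B=0, C=0). One shortest path:
  1. fill(B) -> (A=4 B=7 C=0)
  2. pour(A -> C) -> (A=0 B=7 C=4)
  3. fill(A) -> (A=4 B=7 C=4)
  4. pour(B -> C) -> (A=4 B=1 C=10)
  5. empty(C) -> (A=4 B=1 C=0)
  6. pour(A -> C) -> (A=0 B=1 C=4)
  7. fill(A) -> (A=4 B=1 C=4)
  8. pour(A -> C) -> (A=0 B=1 C=8)
Reached target in 8 moves.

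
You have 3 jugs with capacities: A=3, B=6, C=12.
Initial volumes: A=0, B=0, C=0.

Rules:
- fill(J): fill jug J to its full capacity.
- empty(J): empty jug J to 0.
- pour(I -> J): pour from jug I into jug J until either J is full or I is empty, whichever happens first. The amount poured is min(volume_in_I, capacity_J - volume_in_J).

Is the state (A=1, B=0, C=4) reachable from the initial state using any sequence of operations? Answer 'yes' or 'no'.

BFS explored all 30 reachable states.
Reachable set includes: (0,0,0), (0,0,3), (0,0,6), (0,0,9), (0,0,12), (0,3,0), (0,3,3), (0,3,6), (0,3,9), (0,3,12), (0,6,0), (0,6,3) ...
Target (A=1, B=0, C=4) not in reachable set → no.

Answer: no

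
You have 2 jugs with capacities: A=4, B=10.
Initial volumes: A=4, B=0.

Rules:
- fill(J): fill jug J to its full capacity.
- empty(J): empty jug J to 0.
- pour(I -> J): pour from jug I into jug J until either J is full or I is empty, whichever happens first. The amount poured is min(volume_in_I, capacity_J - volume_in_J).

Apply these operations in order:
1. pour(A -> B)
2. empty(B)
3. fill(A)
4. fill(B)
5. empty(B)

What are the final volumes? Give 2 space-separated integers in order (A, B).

Step 1: pour(A -> B) -> (A=0 B=4)
Step 2: empty(B) -> (A=0 B=0)
Step 3: fill(A) -> (A=4 B=0)
Step 4: fill(B) -> (A=4 B=10)
Step 5: empty(B) -> (A=4 B=0)

Answer: 4 0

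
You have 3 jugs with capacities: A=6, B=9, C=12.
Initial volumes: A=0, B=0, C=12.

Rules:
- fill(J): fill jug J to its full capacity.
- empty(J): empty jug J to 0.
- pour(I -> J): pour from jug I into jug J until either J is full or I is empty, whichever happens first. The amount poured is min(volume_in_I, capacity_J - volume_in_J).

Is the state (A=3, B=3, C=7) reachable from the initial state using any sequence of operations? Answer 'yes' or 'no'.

Answer: no

Derivation:
BFS explored all 54 reachable states.
Reachable set includes: (0,0,0), (0,0,3), (0,0,6), (0,0,9), (0,0,12), (0,3,0), (0,3,3), (0,3,6), (0,3,9), (0,3,12), (0,6,0), (0,6,3) ...
Target (A=3, B=3, C=7) not in reachable set → no.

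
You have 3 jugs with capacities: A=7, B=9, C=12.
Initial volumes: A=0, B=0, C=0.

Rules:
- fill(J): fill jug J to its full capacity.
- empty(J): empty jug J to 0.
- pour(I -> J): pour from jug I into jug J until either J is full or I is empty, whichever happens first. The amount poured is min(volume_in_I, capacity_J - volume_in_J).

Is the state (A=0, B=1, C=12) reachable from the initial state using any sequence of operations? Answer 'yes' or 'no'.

Answer: yes

Derivation:
BFS from (A=0, B=0, C=0):
  1. fill(A) -> (A=7 B=0 C=0)
  2. fill(B) -> (A=7 B=9 C=0)
  3. pour(A -> C) -> (A=0 B=9 C=7)
  4. pour(B -> C) -> (A=0 B=4 C=12)
  5. empty(C) -> (A=0 B=4 C=0)
  6. pour(B -> C) -> (A=0 B=0 C=4)
  7. fill(B) -> (A=0 B=9 C=4)
  8. pour(B -> C) -> (A=0 B=1 C=12)
Target reached → yes.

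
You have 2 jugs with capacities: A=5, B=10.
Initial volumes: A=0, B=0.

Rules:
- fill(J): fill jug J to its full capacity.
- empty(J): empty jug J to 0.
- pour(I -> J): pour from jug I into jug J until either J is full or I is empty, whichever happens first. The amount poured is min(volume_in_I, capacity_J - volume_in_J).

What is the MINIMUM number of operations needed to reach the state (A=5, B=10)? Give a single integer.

BFS from (A=0, B=0). One shortest path:
  1. fill(A) -> (A=5 B=0)
  2. fill(B) -> (A=5 B=10)
Reached target in 2 moves.

Answer: 2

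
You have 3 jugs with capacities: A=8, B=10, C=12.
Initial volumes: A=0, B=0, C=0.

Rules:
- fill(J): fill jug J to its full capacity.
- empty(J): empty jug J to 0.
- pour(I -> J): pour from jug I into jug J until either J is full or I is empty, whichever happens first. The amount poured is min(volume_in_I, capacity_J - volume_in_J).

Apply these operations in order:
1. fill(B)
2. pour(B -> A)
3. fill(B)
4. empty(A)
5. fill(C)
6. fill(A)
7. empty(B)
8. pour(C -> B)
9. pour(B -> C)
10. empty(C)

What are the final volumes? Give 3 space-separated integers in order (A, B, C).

Answer: 8 0 0

Derivation:
Step 1: fill(B) -> (A=0 B=10 C=0)
Step 2: pour(B -> A) -> (A=8 B=2 C=0)
Step 3: fill(B) -> (A=8 B=10 C=0)
Step 4: empty(A) -> (A=0 B=10 C=0)
Step 5: fill(C) -> (A=0 B=10 C=12)
Step 6: fill(A) -> (A=8 B=10 C=12)
Step 7: empty(B) -> (A=8 B=0 C=12)
Step 8: pour(C -> B) -> (A=8 B=10 C=2)
Step 9: pour(B -> C) -> (A=8 B=0 C=12)
Step 10: empty(C) -> (A=8 B=0 C=0)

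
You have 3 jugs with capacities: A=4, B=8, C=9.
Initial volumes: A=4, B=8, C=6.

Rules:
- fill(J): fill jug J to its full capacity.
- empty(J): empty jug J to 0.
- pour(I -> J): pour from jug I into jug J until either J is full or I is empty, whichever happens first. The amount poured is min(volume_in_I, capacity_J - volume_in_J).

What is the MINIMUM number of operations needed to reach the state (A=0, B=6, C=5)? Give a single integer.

Answer: 6

Derivation:
BFS from (A=4, B=8, C=6). One shortest path:
  1. empty(A) -> (A=0 B=8 C=6)
  2. empty(B) -> (A=0 B=0 C=6)
  3. pour(C -> B) -> (A=0 B=6 C=0)
  4. fill(C) -> (A=0 B=6 C=9)
  5. pour(C -> A) -> (A=4 B=6 C=5)
  6. empty(A) -> (A=0 B=6 C=5)
Reached target in 6 moves.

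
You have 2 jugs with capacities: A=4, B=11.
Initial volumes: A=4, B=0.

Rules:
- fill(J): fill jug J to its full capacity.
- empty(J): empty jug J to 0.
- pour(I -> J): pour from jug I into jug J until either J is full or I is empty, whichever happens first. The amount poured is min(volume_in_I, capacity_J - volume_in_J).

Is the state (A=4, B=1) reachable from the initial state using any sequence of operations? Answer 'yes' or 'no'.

Answer: yes

Derivation:
BFS from (A=4, B=0):
  1. pour(A -> B) -> (A=0 B=4)
  2. fill(A) -> (A=4 B=4)
  3. pour(A -> B) -> (A=0 B=8)
  4. fill(A) -> (A=4 B=8)
  5. pour(A -> B) -> (A=1 B=11)
  6. empty(B) -> (A=1 B=0)
  7. pour(A -> B) -> (A=0 B=1)
  8. fill(A) -> (A=4 B=1)
Target reached → yes.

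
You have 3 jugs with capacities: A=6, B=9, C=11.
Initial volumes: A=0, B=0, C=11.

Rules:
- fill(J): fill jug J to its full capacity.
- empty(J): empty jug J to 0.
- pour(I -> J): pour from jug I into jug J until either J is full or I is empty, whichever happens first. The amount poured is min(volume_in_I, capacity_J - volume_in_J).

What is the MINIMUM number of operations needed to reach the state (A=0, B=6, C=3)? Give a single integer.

BFS from (A=0, B=0, C=11). One shortest path:
  1. fill(B) -> (A=0 B=9 C=11)
  2. empty(C) -> (A=0 B=9 C=0)
  3. pour(B -> A) -> (A=6 B=3 C=0)
  4. pour(B -> C) -> (A=6 B=0 C=3)
  5. pour(A -> B) -> (A=0 B=6 C=3)
Reached target in 5 moves.

Answer: 5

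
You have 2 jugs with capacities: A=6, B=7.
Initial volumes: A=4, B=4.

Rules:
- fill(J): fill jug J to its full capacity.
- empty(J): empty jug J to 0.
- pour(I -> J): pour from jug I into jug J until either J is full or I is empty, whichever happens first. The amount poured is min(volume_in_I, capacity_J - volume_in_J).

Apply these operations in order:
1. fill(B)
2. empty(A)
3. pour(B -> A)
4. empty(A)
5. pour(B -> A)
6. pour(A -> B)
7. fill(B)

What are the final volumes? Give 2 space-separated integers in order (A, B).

Answer: 0 7

Derivation:
Step 1: fill(B) -> (A=4 B=7)
Step 2: empty(A) -> (A=0 B=7)
Step 3: pour(B -> A) -> (A=6 B=1)
Step 4: empty(A) -> (A=0 B=1)
Step 5: pour(B -> A) -> (A=1 B=0)
Step 6: pour(A -> B) -> (A=0 B=1)
Step 7: fill(B) -> (A=0 B=7)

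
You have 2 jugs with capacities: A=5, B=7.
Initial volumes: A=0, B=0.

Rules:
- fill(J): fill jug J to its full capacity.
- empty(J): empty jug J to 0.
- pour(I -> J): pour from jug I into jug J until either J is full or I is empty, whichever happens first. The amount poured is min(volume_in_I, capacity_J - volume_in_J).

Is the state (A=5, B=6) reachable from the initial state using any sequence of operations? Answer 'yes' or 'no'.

BFS from (A=0, B=0):
  1. fill(B) -> (A=0 B=7)
  2. pour(B -> A) -> (A=5 B=2)
  3. empty(A) -> (A=0 B=2)
  4. pour(B -> A) -> (A=2 B=0)
  5. fill(B) -> (A=2 B=7)
  6. pour(B -> A) -> (A=5 B=4)
  7. empty(A) -> (A=0 B=4)
  8. pour(B -> A) -> (A=4 B=0)
  9. fill(B) -> (A=4 B=7)
  10. pour(B -> A) -> (A=5 B=6)
Target reached → yes.

Answer: yes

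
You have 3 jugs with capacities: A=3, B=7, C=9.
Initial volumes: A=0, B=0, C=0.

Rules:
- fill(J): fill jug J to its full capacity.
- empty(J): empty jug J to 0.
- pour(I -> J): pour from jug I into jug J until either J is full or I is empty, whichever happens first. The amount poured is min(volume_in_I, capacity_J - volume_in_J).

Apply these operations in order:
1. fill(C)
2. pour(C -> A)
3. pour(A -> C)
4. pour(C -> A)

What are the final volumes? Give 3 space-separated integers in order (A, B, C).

Answer: 3 0 6

Derivation:
Step 1: fill(C) -> (A=0 B=0 C=9)
Step 2: pour(C -> A) -> (A=3 B=0 C=6)
Step 3: pour(A -> C) -> (A=0 B=0 C=9)
Step 4: pour(C -> A) -> (A=3 B=0 C=6)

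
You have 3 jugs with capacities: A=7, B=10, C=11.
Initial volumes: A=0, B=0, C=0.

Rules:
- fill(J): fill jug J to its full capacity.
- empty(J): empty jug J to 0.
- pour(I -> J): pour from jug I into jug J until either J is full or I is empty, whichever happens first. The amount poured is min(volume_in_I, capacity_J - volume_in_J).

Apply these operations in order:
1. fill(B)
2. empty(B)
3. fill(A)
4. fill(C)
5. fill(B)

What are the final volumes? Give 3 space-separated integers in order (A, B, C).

Step 1: fill(B) -> (A=0 B=10 C=0)
Step 2: empty(B) -> (A=0 B=0 C=0)
Step 3: fill(A) -> (A=7 B=0 C=0)
Step 4: fill(C) -> (A=7 B=0 C=11)
Step 5: fill(B) -> (A=7 B=10 C=11)

Answer: 7 10 11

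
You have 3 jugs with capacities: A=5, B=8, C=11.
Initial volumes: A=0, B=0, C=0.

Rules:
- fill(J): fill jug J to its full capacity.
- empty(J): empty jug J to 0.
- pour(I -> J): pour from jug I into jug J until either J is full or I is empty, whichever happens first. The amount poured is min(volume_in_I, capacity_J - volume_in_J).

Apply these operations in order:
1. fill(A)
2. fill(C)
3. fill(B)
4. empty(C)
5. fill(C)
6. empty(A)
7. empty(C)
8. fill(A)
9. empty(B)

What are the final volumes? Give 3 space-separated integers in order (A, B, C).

Answer: 5 0 0

Derivation:
Step 1: fill(A) -> (A=5 B=0 C=0)
Step 2: fill(C) -> (A=5 B=0 C=11)
Step 3: fill(B) -> (A=5 B=8 C=11)
Step 4: empty(C) -> (A=5 B=8 C=0)
Step 5: fill(C) -> (A=5 B=8 C=11)
Step 6: empty(A) -> (A=0 B=8 C=11)
Step 7: empty(C) -> (A=0 B=8 C=0)
Step 8: fill(A) -> (A=5 B=8 C=0)
Step 9: empty(B) -> (A=5 B=0 C=0)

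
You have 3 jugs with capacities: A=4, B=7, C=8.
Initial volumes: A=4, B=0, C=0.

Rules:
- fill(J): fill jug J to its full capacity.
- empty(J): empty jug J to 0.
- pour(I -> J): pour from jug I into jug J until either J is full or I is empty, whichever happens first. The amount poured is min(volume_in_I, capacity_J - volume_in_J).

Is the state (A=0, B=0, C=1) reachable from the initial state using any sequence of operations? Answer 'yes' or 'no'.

Answer: yes

Derivation:
BFS from (A=4, B=0, C=0):
  1. empty(A) -> (A=0 B=0 C=0)
  2. fill(C) -> (A=0 B=0 C=8)
  3. pour(C -> B) -> (A=0 B=7 C=1)
  4. empty(B) -> (A=0 B=0 C=1)
Target reached → yes.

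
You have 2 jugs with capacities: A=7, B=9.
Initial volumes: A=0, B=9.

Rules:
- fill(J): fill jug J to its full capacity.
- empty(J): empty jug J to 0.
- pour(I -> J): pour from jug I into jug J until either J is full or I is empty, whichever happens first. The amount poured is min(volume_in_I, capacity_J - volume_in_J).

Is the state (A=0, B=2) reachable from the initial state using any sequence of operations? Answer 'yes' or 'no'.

BFS from (A=0, B=9):
  1. pour(B -> A) -> (A=7 B=2)
  2. empty(A) -> (A=0 B=2)
Target reached → yes.

Answer: yes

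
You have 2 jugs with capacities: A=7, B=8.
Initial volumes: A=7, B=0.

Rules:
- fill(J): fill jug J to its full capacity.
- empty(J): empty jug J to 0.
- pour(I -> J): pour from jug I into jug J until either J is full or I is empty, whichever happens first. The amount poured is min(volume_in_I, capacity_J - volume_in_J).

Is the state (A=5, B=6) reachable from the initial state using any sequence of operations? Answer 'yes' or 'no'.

BFS explored all 30 reachable states.
Reachable set includes: (0,0), (0,1), (0,2), (0,3), (0,4), (0,5), (0,6), (0,7), (0,8), (1,0), (1,8), (2,0) ...
Target (A=5, B=6) not in reachable set → no.

Answer: no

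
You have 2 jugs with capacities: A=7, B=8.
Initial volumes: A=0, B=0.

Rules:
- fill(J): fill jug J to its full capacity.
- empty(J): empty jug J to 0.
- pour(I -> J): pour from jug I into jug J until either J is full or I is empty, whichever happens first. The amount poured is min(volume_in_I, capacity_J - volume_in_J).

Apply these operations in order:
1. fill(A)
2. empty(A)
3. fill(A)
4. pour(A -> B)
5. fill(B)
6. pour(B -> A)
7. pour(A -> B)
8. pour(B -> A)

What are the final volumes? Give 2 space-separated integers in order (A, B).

Step 1: fill(A) -> (A=7 B=0)
Step 2: empty(A) -> (A=0 B=0)
Step 3: fill(A) -> (A=7 B=0)
Step 4: pour(A -> B) -> (A=0 B=7)
Step 5: fill(B) -> (A=0 B=8)
Step 6: pour(B -> A) -> (A=7 B=1)
Step 7: pour(A -> B) -> (A=0 B=8)
Step 8: pour(B -> A) -> (A=7 B=1)

Answer: 7 1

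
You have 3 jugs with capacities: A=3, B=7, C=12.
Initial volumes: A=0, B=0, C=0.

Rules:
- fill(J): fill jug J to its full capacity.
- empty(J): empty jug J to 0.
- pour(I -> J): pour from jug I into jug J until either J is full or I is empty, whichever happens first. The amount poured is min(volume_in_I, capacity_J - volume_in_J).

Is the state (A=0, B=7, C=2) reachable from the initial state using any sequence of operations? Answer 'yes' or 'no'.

BFS from (A=0, B=0, C=0):
  1. fill(C) -> (A=0 B=0 C=12)
  2. pour(C -> A) -> (A=3 B=0 C=9)
  3. empty(A) -> (A=0 B=0 C=9)
  4. pour(C -> B) -> (A=0 B=7 C=2)
Target reached → yes.

Answer: yes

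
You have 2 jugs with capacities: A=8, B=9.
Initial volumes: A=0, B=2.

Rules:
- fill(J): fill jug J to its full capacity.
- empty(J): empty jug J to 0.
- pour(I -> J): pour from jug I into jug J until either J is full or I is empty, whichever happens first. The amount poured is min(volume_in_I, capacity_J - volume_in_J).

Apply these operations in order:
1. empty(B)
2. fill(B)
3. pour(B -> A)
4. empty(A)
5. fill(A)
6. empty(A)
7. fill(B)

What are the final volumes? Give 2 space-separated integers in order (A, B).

Step 1: empty(B) -> (A=0 B=0)
Step 2: fill(B) -> (A=0 B=9)
Step 3: pour(B -> A) -> (A=8 B=1)
Step 4: empty(A) -> (A=0 B=1)
Step 5: fill(A) -> (A=8 B=1)
Step 6: empty(A) -> (A=0 B=1)
Step 7: fill(B) -> (A=0 B=9)

Answer: 0 9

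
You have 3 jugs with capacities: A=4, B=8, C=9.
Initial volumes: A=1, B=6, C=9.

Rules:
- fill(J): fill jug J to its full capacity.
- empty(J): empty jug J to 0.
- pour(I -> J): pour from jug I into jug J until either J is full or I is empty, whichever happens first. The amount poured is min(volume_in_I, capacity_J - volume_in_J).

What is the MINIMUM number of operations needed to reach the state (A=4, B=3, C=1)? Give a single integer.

Answer: 5

Derivation:
BFS from (A=1, B=6, C=9). One shortest path:
  1. pour(B -> A) -> (A=4 B=3 C=9)
  2. empty(A) -> (A=0 B=3 C=9)
  3. pour(C -> A) -> (A=4 B=3 C=5)
  4. empty(A) -> (A=0 B=3 C=5)
  5. pour(C -> A) -> (A=4 B=3 C=1)
Reached target in 5 moves.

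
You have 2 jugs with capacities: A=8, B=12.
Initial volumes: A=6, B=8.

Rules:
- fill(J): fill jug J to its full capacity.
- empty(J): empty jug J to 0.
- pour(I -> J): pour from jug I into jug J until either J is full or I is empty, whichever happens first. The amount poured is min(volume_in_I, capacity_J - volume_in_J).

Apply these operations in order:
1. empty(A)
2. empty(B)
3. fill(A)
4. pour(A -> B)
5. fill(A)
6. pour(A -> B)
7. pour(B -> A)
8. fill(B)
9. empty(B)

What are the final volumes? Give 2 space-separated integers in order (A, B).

Step 1: empty(A) -> (A=0 B=8)
Step 2: empty(B) -> (A=0 B=0)
Step 3: fill(A) -> (A=8 B=0)
Step 4: pour(A -> B) -> (A=0 B=8)
Step 5: fill(A) -> (A=8 B=8)
Step 6: pour(A -> B) -> (A=4 B=12)
Step 7: pour(B -> A) -> (A=8 B=8)
Step 8: fill(B) -> (A=8 B=12)
Step 9: empty(B) -> (A=8 B=0)

Answer: 8 0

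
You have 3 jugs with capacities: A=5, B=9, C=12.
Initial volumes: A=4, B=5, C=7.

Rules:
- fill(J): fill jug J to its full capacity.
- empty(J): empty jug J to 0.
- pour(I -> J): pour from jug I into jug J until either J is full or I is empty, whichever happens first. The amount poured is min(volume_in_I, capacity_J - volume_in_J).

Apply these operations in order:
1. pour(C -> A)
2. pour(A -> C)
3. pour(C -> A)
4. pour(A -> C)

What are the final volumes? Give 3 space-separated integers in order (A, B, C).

Answer: 0 5 11

Derivation:
Step 1: pour(C -> A) -> (A=5 B=5 C=6)
Step 2: pour(A -> C) -> (A=0 B=5 C=11)
Step 3: pour(C -> A) -> (A=5 B=5 C=6)
Step 4: pour(A -> C) -> (A=0 B=5 C=11)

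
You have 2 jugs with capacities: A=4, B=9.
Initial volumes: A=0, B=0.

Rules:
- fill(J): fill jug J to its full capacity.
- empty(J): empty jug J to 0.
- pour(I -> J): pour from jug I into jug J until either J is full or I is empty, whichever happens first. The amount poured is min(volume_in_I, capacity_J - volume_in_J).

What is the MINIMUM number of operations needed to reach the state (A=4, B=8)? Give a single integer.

Answer: 5

Derivation:
BFS from (A=0, B=0). One shortest path:
  1. fill(A) -> (A=4 B=0)
  2. pour(A -> B) -> (A=0 B=4)
  3. fill(A) -> (A=4 B=4)
  4. pour(A -> B) -> (A=0 B=8)
  5. fill(A) -> (A=4 B=8)
Reached target in 5 moves.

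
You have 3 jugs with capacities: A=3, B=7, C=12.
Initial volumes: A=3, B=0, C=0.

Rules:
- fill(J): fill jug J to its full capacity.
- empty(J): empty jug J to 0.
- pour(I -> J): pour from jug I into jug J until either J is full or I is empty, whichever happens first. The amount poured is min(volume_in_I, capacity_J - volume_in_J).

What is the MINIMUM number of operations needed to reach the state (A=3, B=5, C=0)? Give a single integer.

Answer: 4

Derivation:
BFS from (A=3, B=0, C=0). One shortest path:
  1. fill(C) -> (A=3 B=0 C=12)
  2. pour(C -> B) -> (A=3 B=7 C=5)
  3. empty(B) -> (A=3 B=0 C=5)
  4. pour(C -> B) -> (A=3 B=5 C=0)
Reached target in 4 moves.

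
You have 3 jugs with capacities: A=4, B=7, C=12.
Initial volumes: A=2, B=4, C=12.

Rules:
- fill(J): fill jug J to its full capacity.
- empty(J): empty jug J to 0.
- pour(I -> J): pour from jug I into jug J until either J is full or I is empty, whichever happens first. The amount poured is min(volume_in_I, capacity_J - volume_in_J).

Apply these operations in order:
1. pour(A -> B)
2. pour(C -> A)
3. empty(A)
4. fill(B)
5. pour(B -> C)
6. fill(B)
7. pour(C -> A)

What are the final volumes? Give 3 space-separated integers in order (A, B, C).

Answer: 4 7 8

Derivation:
Step 1: pour(A -> B) -> (A=0 B=6 C=12)
Step 2: pour(C -> A) -> (A=4 B=6 C=8)
Step 3: empty(A) -> (A=0 B=6 C=8)
Step 4: fill(B) -> (A=0 B=7 C=8)
Step 5: pour(B -> C) -> (A=0 B=3 C=12)
Step 6: fill(B) -> (A=0 B=7 C=12)
Step 7: pour(C -> A) -> (A=4 B=7 C=8)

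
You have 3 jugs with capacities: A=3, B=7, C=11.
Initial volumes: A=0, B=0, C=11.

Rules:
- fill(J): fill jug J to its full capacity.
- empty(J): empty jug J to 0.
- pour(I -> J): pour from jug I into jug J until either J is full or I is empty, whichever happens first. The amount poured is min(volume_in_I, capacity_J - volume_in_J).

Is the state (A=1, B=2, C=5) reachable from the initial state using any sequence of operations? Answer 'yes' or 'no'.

BFS explored all 264 reachable states.
Reachable set includes: (0,0,0), (0,0,1), (0,0,2), (0,0,3), (0,0,4), (0,0,5), (0,0,6), (0,0,7), (0,0,8), (0,0,9), (0,0,10), (0,0,11) ...
Target (A=1, B=2, C=5) not in reachable set → no.

Answer: no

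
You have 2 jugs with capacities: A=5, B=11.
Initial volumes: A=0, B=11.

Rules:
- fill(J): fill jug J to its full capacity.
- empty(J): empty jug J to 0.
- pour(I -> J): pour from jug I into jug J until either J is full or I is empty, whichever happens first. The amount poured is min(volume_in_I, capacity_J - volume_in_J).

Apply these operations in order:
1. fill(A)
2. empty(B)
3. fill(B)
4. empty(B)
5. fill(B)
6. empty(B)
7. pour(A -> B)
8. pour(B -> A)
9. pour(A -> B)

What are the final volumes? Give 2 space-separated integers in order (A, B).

Step 1: fill(A) -> (A=5 B=11)
Step 2: empty(B) -> (A=5 B=0)
Step 3: fill(B) -> (A=5 B=11)
Step 4: empty(B) -> (A=5 B=0)
Step 5: fill(B) -> (A=5 B=11)
Step 6: empty(B) -> (A=5 B=0)
Step 7: pour(A -> B) -> (A=0 B=5)
Step 8: pour(B -> A) -> (A=5 B=0)
Step 9: pour(A -> B) -> (A=0 B=5)

Answer: 0 5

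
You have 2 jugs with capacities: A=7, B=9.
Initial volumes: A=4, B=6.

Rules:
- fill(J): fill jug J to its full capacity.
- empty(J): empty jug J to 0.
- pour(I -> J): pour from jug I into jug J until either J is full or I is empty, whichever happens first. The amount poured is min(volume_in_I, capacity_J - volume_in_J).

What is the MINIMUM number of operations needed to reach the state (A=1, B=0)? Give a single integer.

Answer: 2

Derivation:
BFS from (A=4, B=6). One shortest path:
  1. pour(A -> B) -> (A=1 B=9)
  2. empty(B) -> (A=1 B=0)
Reached target in 2 moves.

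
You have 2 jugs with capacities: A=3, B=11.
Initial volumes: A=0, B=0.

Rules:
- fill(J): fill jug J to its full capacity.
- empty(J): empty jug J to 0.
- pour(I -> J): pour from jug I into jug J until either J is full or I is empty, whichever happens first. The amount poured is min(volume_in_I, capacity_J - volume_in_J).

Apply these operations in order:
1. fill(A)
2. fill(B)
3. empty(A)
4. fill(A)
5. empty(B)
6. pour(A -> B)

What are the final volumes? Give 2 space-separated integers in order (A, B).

Step 1: fill(A) -> (A=3 B=0)
Step 2: fill(B) -> (A=3 B=11)
Step 3: empty(A) -> (A=0 B=11)
Step 4: fill(A) -> (A=3 B=11)
Step 5: empty(B) -> (A=3 B=0)
Step 6: pour(A -> B) -> (A=0 B=3)

Answer: 0 3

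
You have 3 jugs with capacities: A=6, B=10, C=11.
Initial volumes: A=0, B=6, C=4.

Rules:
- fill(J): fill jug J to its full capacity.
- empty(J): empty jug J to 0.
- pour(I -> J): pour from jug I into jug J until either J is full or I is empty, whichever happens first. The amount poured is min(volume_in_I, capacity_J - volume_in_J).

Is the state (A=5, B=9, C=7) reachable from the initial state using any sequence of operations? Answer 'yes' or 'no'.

BFS explored all 474 reachable states.
Reachable set includes: (0,0,0), (0,0,1), (0,0,2), (0,0,3), (0,0,4), (0,0,5), (0,0,6), (0,0,7), (0,0,8), (0,0,9), (0,0,10), (0,0,11) ...
Target (A=5, B=9, C=7) not in reachable set → no.

Answer: no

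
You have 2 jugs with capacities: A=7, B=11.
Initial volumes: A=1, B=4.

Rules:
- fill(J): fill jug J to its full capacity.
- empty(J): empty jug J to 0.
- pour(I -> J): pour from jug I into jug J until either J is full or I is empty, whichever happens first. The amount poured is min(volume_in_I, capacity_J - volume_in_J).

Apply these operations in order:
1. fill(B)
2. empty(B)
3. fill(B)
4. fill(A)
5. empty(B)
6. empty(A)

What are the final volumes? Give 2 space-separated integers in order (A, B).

Step 1: fill(B) -> (A=1 B=11)
Step 2: empty(B) -> (A=1 B=0)
Step 3: fill(B) -> (A=1 B=11)
Step 4: fill(A) -> (A=7 B=11)
Step 5: empty(B) -> (A=7 B=0)
Step 6: empty(A) -> (A=0 B=0)

Answer: 0 0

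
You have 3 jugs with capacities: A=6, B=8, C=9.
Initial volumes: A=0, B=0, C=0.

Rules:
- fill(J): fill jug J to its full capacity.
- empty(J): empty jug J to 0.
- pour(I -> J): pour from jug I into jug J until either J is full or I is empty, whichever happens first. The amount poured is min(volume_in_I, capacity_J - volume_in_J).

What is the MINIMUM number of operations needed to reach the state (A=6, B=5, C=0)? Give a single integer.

BFS from (A=0, B=0, C=0). One shortest path:
  1. fill(A) -> (A=6 B=0 C=0)
  2. fill(B) -> (A=6 B=8 C=0)
  3. pour(A -> C) -> (A=0 B=8 C=6)
  4. fill(A) -> (A=6 B=8 C=6)
  5. pour(B -> C) -> (A=6 B=5 C=9)
  6. empty(C) -> (A=6 B=5 C=0)
Reached target in 6 moves.

Answer: 6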